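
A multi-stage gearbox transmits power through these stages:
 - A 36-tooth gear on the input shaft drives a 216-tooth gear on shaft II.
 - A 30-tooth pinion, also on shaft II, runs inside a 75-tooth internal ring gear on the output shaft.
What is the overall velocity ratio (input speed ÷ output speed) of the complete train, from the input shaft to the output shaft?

15

Each stage contributes driven/driver: gear mesh 216/36 = 6, internal gear 75/30 = 2.5.
Overall: 6 × 2.5 = 15.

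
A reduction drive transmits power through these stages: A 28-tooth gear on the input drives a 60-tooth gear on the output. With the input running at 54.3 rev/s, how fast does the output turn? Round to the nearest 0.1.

gear mesh 60/28 = 2.1429 → 54.3/2.1429 = 25.34 rev/s

25.3 rev/s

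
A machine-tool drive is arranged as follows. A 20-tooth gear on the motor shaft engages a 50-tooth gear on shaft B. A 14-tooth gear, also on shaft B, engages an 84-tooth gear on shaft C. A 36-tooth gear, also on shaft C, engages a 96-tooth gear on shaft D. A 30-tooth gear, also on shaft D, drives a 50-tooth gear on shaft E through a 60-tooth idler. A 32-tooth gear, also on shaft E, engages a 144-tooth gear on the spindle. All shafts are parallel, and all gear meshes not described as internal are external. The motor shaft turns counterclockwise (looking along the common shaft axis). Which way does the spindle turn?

the motor shaft → shaft B: external mesh, 1 reversal → CW.
shaft B → shaft C: external mesh, 1 reversal → CCW.
shaft C → shaft D: external mesh, 1 reversal → CW.
shaft D → shaft E: driver → idler → driven is 2 external meshes, 2 reversals → CW.
shaft E → the spindle: external mesh, 1 reversal → CCW.
6 reversals in total — an even number — so the spindle turns the same way as the motor shaft.

counterclockwise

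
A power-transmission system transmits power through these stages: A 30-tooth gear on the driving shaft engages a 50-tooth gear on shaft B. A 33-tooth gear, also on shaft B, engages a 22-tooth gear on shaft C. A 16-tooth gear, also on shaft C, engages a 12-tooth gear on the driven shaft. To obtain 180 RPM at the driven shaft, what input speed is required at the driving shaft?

Overall ratio R = 1.6667 × 0.66667 × 0.75 = 0.83333.
Required input speed = output speed × R = 180 × 0.83333 = 150 RPM.

150 RPM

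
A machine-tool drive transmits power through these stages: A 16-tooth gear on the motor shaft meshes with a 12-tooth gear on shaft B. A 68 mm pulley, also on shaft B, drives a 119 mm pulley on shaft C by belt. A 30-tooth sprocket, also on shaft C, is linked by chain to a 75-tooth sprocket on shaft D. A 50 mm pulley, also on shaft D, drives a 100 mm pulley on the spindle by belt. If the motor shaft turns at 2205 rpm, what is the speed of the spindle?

Gear mesh: ratio = 12/16 = 0.75, so shaft B turns at 2205 / 0.75 = 2940 rpm.
Belt: ratio = 119/68 = 1.75, so shaft C turns at 2940 / 1.75 = 1680 rpm.
Chain: ratio = 75/30 = 2.5, so shaft D turns at 1680 / 2.5 = 672 rpm.
Belt: ratio = 100/50 = 2, so the spindle turns at 672 / 2 = 336 rpm.

336 rpm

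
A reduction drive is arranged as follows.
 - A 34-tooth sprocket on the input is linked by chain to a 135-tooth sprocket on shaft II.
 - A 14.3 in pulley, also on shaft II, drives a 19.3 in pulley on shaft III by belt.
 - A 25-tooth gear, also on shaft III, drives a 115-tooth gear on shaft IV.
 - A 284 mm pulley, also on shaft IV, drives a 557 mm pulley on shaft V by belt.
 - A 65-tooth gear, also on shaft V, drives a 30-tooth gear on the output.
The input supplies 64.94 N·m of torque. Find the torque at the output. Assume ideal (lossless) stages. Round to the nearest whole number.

chain 135/34 = 3.9706 → τ = 64.94·3.9706 = 257.85 N·m
belt 19.3/14.3 = 1.3497 → τ = 257.85·1.3497 = 348.01 N·m
gear mesh 115/25 = 4.6 → τ = 348.01·4.6 = 1600.8 N·m
belt 557/284 = 1.9613 → τ = 1600.8·1.9613 = 3139.7 N·m
gear mesh 30/65 = 0.46154 → τ = 3139.7·0.46154 = 1449.1 N·m

1449 N·m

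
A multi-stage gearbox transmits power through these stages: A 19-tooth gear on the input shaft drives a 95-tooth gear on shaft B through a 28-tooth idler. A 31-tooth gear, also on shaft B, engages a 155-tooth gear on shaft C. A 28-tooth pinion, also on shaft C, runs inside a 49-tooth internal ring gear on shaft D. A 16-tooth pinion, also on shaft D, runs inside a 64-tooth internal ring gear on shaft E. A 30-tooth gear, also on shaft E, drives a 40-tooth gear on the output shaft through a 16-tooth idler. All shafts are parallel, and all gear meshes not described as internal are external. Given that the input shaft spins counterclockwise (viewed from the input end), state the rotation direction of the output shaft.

the input shaft → shaft B: driver → idler → driven is 2 external meshes, 2 reversals → CCW.
shaft B → shaft C: external mesh, 1 reversal → CW.
shaft C → shaft D: internal mesh, same direction → CW.
shaft D → shaft E: internal mesh, same direction → CW.
shaft E → the output shaft: driver → idler → driven is 2 external meshes, 2 reversals → CW.
5 reversals in total — an odd number — so the output shaft turns opposite to the input shaft.

clockwise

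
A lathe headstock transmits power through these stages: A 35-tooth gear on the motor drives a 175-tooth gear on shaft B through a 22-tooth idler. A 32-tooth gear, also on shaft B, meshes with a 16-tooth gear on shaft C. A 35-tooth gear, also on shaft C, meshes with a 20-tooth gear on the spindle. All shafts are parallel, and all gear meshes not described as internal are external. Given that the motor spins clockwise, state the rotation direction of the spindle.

the motor → shaft B: driver → idler → driven is 2 external meshes, 2 reversals → CW.
shaft B → shaft C: external mesh, 1 reversal → CCW.
shaft C → the spindle: external mesh, 1 reversal → CW.
4 reversals in total — an even number — so the spindle turns the same way as the motor.

clockwise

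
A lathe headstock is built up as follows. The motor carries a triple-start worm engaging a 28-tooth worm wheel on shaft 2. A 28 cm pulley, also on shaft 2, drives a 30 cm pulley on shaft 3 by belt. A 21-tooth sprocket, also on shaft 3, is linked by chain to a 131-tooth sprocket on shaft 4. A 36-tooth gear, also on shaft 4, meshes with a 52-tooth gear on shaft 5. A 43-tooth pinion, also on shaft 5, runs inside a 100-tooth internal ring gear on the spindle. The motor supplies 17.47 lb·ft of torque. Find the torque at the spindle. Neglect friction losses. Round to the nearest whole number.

Worm: ratio = 28/3 = 9.3333; torque at shaft 2 = 17.47 × 9.3333 = 163.05 lb·ft.
Belt: ratio = 30/28 = 1.0714; torque at shaft 3 = 163.05 × 1.0714 = 174.7 lb·ft.
Chain: ratio = 131/21 = 6.2381; torque at shaft 4 = 174.7 × 6.2381 = 1089.8 lb·ft.
Gear mesh: ratio = 52/36 = 1.4444; torque at shaft 5 = 1089.8 × 1.4444 = 1574.1 lb·ft.
Internal gear: ratio = 100/43 = 2.3256; torque at the spindle = 1574.1 × 2.3256 = 3660.8 lb·ft.

3661 lb·ft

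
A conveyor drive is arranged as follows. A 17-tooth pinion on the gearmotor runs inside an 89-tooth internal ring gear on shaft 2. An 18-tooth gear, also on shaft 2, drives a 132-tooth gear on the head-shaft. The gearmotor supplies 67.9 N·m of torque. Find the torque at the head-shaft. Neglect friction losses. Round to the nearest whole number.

2607 N·m

After the internal gear (89/17): 67.9 × 5.2353 = 355.48 N·m
After the gear mesh (132/18): 355.48 × 7.3333 = 2606.8 N·m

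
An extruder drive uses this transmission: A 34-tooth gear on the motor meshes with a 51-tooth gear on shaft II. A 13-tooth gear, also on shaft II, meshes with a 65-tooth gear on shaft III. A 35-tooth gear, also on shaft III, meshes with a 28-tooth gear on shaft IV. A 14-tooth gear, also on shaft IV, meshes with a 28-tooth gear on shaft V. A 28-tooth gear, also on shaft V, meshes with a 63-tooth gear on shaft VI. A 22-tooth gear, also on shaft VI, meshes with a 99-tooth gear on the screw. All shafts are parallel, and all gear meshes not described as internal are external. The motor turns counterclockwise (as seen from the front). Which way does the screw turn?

counterclockwise

the motor → shaft II: external mesh, 1 reversal → CW.
shaft II → shaft III: external mesh, 1 reversal → CCW.
shaft III → shaft IV: external mesh, 1 reversal → CW.
shaft IV → shaft V: external mesh, 1 reversal → CCW.
shaft V → shaft VI: external mesh, 1 reversal → CW.
shaft VI → the screw: external mesh, 1 reversal → CCW.
6 reversals in total — an even number — so the screw turns the same way as the motor.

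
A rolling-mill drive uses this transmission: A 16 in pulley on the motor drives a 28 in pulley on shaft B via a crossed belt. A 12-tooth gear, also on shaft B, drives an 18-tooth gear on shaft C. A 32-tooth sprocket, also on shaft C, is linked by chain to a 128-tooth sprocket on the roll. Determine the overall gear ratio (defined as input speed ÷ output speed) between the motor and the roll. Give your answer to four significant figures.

Each stage contributes driven/driver: belt 28/16 = 1.75, gear mesh 18/12 = 1.5, chain 128/32 = 4.
Overall: 1.75 × 1.5 × 4 = 10.5.

10.50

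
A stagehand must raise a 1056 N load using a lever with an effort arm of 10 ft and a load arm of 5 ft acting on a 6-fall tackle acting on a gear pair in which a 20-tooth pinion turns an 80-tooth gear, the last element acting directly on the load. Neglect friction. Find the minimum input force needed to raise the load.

Lever MA = effort arm / load arm = 10/5 = 2.
Block-and-tackle MA = number of supporting rope parts = 6.
Gear pair MA = 80/20 = 4.
Combined ideal MA = 2 × 6 × 4 = 48.
Effort = load / MA = 1056 / 48 = 22 N.

22 N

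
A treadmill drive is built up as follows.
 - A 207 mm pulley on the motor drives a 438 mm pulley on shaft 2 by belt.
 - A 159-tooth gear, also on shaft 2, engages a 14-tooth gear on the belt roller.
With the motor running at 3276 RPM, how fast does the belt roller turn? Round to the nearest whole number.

17584 RPM

belt 438/207 = 2.1159 → 3276/2.1159 = 1548.2 RPM
gear mesh 14/159 = 0.08805 → 1548.2/0.08805 = 17584 RPM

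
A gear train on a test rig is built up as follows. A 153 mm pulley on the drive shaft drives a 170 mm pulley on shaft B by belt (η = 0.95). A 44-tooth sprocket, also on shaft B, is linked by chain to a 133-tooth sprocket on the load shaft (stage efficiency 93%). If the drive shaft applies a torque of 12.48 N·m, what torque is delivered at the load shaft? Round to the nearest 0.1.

37.0 N·m

After the belt (170/153): 12.48 × 1.1111 × 0.95 = 13.173 N·m
After the chain (133/44): 13.173 × 3.0227 × 0.93 = 37.032 N·m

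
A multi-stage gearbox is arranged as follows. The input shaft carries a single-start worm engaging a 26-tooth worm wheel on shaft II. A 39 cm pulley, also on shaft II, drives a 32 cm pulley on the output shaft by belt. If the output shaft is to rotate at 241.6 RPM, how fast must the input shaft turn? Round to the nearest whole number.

5154 RPM

Overall ratio R = 26 × 0.82051 = 21.333.
Required input speed = output speed × R = 241.6 × 21.333 = 5154.1 RPM.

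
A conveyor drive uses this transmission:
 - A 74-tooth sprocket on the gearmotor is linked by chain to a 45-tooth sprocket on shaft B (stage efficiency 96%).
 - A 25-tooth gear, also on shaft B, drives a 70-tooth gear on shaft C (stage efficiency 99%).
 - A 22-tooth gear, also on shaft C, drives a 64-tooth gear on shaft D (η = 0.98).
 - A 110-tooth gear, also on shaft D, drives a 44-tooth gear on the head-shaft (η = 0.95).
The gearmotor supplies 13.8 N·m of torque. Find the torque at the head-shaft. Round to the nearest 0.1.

Chain: ratio = 45/74 = 0.60811; torque at shaft B = 13.8 × 0.60811 × 0.96 = 8.0562 N·m.
Gear mesh: ratio = 70/25 = 2.8; torque at shaft C = 8.0562 × 2.8 × 0.99 = 22.332 N·m.
Gear mesh: ratio = 64/22 = 2.9091; torque at shaft D = 22.332 × 2.9091 × 0.98 = 63.666 N·m.
Gear mesh: ratio = 44/110 = 0.4; torque at the head-shaft = 63.666 × 0.4 × 0.95 = 24.193 N·m.

24.2 N·m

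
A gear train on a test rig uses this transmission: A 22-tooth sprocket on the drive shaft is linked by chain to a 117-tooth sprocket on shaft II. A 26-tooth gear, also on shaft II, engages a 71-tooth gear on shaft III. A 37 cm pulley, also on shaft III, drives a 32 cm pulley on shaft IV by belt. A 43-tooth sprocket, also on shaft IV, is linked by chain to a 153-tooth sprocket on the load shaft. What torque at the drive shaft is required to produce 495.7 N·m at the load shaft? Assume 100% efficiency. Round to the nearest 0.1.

11.1 N·m

Overall ratio R = 5.3182 × 2.7308 × 0.86486 × 3.5581 = 44.691.
Input torque = output torque / R = 495.7 / 44.691 = 11.092 N·m.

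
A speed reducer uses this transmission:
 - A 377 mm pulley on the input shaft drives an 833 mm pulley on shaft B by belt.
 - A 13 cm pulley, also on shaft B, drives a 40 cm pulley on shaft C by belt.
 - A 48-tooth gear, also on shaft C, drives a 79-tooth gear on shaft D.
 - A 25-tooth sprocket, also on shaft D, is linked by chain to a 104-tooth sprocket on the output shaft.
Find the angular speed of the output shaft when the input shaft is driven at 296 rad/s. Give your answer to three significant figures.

Belt: ratio = 833/377 = 2.2095, so shaft B turns at 296 / 2.2095 = 133.96 rad/s.
Belt: ratio = 40/13 = 3.0769, so shaft C turns at 133.96 / 3.0769 = 43.538 rad/s.
Gear mesh: ratio = 79/48 = 1.6458, so shaft D turns at 43.538 / 1.6458 = 26.454 rad/s.
Chain: ratio = 104/25 = 4.16, so the output shaft turns at 26.454 / 4.16 = 6.359 rad/s.

6.36 rad/s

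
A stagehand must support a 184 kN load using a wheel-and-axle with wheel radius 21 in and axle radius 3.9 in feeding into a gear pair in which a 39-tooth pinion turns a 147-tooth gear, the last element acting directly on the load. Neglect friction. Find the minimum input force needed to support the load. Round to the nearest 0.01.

9.07 kN

Wheel-and-axle MA = R/r = 21/3.9 = 5.3846.
Gear pair MA = 147/39 = 3.7692.
Combined ideal MA = 5.3846 × 3.7692 = 20.296.
Effort = load / MA = 184 / 20.296 = 9.0659 kN.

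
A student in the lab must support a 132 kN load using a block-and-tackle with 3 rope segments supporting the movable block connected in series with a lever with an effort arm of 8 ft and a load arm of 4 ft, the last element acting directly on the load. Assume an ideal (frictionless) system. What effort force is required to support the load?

22 kN

Block-and-tackle MA = number of supporting rope parts = 3.
Lever MA = effort arm / load arm = 8/4 = 2.
Combined ideal MA = 3 × 2 = 6.
Effort = load / MA = 132 / 6 = 22 kN.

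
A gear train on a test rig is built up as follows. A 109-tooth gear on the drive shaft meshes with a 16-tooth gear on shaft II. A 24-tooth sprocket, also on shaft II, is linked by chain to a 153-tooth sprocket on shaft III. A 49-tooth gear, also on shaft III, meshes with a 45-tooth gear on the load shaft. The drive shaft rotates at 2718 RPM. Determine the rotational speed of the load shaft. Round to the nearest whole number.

3163 RPM

Gear mesh: ratio = 16/109 = 0.14679, so shaft II turns at 2718 / 0.14679 = 18516 RPM.
Chain: ratio = 153/24 = 6.375, so shaft III turns at 18516 / 6.375 = 2904.5 RPM.
Gear mesh: ratio = 45/49 = 0.91837, so the load shaft turns at 2904.5 / 0.91837 = 3162.7 RPM.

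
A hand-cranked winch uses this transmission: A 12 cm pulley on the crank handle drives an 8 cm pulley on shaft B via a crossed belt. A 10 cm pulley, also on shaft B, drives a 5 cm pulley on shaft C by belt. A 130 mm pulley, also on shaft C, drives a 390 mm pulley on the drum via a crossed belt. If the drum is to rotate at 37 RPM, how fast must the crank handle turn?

Overall ratio R = 0.66667 × 0.5 × 3 = 1.
Required input speed = output speed × R = 37 × 1 = 37 RPM.

37 RPM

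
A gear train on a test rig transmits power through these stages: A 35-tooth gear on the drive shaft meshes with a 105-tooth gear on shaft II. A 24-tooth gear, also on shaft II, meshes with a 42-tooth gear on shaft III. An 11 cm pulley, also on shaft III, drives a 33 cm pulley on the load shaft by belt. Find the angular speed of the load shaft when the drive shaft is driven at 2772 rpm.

Gear mesh: ratio = 105/35 = 3, so shaft II turns at 2772 / 3 = 924 rpm.
Gear mesh: ratio = 42/24 = 1.75, so shaft III turns at 924 / 1.75 = 528 rpm.
Belt: ratio = 33/11 = 3, so the load shaft turns at 528 / 3 = 176 rpm.

176 rpm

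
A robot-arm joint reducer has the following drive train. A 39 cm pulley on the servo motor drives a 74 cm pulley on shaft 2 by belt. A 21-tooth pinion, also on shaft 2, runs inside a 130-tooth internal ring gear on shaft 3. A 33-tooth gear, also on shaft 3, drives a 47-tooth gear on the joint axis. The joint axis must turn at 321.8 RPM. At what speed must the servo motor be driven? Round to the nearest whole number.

5383 RPM

Overall ratio R = 1.8974 × 6.1905 × 1.4242 = 16.729.
Required input speed = output speed × R = 321.8 × 16.729 = 5383.5 RPM.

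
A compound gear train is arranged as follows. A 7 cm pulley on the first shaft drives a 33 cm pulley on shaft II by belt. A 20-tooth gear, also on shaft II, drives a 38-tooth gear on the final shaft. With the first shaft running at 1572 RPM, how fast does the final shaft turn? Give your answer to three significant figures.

176 RPM

the first shaft → shaft II (belt, 33/7): 1572 ÷ 4.7143 = 333.45 RPM
shaft II → the final shaft (gear mesh, 38/20): 333.45 ÷ 1.9 = 175.5 RPM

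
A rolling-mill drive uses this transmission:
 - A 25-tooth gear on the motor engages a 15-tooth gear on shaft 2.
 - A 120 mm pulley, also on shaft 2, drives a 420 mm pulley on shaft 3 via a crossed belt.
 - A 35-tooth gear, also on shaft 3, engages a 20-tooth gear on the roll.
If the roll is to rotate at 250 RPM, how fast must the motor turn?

300 RPM

Overall ratio R = 0.6 × 3.5 × 0.57143 = 1.2.
Required input speed = output speed × R = 250 × 1.2 = 300 RPM.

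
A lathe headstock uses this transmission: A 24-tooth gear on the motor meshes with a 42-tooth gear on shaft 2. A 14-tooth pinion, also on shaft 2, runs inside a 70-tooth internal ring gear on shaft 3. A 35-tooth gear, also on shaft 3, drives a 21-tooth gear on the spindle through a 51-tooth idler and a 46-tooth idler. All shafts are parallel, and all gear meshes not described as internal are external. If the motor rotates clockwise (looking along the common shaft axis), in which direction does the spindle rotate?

clockwise

the motor → shaft 2: external mesh, 1 reversal → CCW.
shaft 2 → shaft 3: internal mesh, same direction → CCW.
shaft 3 → the spindle: driver → idler → idler → driven is 3 external meshes, 3 reversals → CW.
4 reversals in total — an even number — so the spindle turns the same way as the motor.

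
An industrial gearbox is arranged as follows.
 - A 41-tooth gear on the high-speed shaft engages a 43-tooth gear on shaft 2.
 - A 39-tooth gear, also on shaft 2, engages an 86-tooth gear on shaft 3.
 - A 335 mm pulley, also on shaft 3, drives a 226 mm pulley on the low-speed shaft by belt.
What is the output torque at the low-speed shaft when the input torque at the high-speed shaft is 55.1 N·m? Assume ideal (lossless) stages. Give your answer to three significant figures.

After the gear mesh (43/41): 55.1 × 1.0488 = 57.788 N·m
After the gear mesh (86/39): 57.788 × 2.2051 = 127.43 N·m
After the belt (226/335): 127.43 × 0.67463 = 85.967 N·m

86.0 N·m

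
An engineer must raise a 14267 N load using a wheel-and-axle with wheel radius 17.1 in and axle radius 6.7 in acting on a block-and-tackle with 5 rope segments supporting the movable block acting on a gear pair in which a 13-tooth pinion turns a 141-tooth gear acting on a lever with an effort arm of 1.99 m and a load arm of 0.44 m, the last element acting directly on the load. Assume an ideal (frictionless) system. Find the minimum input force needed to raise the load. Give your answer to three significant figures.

Wheel-and-axle MA = R/r = 17.1/6.7 = 2.5522.
Block-and-tackle MA = number of supporting rope parts = 5.
Gear pair MA = 141/13 = 10.846.
Lever MA = effort arm / load arm = 1.99/0.44 = 4.5227.
Combined ideal MA = 2.5522 × 5 × 10.846 × 4.5227 = 625.99.
Effort = load / MA = 14267 / 625.99 = 22.791 N.

22.8 N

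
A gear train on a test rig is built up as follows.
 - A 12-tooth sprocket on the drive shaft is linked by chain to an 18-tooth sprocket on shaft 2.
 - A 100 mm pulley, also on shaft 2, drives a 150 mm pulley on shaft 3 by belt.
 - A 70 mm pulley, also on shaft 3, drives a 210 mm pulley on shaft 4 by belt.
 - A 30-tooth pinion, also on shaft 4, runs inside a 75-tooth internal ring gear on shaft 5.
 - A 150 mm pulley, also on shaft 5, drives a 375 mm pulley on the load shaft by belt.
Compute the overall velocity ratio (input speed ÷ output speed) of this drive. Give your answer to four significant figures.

Each stage contributes driven/driver: chain 18/12 = 1.5, belt 150/100 = 1.5, belt 210/70 = 3, internal gear 75/30 = 2.5, belt 375/150 = 2.5.
Overall: 1.5 × 1.5 × 3 × 2.5 × 2.5 = 42.188.

42.19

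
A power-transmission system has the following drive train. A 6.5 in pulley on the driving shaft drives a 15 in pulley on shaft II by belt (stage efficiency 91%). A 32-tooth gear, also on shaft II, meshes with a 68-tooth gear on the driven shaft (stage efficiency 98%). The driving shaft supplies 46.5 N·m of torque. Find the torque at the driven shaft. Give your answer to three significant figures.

203 N·m

After the belt (15/6.5): 46.5 × 2.3077 × 0.91 = 97.65 N·m
After the gear mesh (68/32): 97.65 × 2.125 × 0.98 = 203.36 N·m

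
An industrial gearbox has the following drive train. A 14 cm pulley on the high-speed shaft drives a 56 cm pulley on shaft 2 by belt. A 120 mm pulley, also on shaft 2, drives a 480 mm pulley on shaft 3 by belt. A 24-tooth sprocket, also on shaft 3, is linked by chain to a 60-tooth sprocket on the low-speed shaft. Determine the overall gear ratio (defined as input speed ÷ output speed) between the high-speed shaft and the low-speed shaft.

40

Each stage contributes driven/driver: belt 56/14 = 4, belt 480/120 = 4, chain 60/24 = 2.5.
Overall: 4 × 4 × 2.5 = 40.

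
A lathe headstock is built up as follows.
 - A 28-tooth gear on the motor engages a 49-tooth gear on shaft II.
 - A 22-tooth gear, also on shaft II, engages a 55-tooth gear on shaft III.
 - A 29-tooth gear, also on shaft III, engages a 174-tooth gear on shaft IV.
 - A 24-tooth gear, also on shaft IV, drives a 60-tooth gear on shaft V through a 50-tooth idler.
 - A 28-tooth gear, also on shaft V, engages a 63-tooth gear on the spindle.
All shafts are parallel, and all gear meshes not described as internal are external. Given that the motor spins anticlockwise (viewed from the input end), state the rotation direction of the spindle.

the motor → shaft II: external mesh, 1 reversal → CW.
shaft II → shaft III: external mesh, 1 reversal → CCW.
shaft III → shaft IV: external mesh, 1 reversal → CW.
shaft IV → shaft V: driver → idler → driven is 2 external meshes, 2 reversals → CW.
shaft V → the spindle: external mesh, 1 reversal → CCW.
6 reversals in total — an even number — so the spindle turns the same way as the motor.

anticlockwise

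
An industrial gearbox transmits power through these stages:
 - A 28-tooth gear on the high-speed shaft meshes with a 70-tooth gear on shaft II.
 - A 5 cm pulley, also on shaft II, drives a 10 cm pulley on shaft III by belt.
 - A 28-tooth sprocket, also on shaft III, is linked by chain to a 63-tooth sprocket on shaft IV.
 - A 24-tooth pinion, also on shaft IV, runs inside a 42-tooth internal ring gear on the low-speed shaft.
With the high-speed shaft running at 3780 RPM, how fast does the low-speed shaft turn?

Gear mesh: ratio = 70/28 = 2.5, so shaft II turns at 3780 / 2.5 = 1512 RPM.
Belt: ratio = 10/5 = 2, so shaft III turns at 1512 / 2 = 756 RPM.
Chain: ratio = 63/28 = 2.25, so shaft IV turns at 756 / 2.25 = 336 RPM.
Internal gear: ratio = 42/24 = 1.75, so the low-speed shaft turns at 336 / 1.75 = 192 RPM.

192 RPM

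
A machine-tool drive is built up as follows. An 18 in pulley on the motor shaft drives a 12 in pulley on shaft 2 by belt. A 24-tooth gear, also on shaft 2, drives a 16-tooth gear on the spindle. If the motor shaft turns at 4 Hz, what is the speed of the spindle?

9 Hz

Belt: ratio = 12/18 = 0.66667, so shaft 2 turns at 4 / 0.66667 = 6 Hz.
Gear mesh: ratio = 16/24 = 0.66667, so the spindle turns at 6 / 0.66667 = 9 Hz.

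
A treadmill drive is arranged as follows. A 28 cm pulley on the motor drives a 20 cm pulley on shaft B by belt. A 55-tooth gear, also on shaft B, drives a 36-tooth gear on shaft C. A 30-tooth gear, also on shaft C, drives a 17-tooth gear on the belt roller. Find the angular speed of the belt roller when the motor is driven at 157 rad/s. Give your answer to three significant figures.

593 rad/s

Belt: ratio = 20/28 = 0.71429, so shaft B turns at 157 / 0.71429 = 219.8 rad/s.
Gear mesh: ratio = 36/55 = 0.65455, so shaft C turns at 219.8 / 0.65455 = 335.81 rad/s.
Gear mesh: ratio = 17/30 = 0.56667, so the belt roller turns at 335.81 / 0.56667 = 592.6 rad/s.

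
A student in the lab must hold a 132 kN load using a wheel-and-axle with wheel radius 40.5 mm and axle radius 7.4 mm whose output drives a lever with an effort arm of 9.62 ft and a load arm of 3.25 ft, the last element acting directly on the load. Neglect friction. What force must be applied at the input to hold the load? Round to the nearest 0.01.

Wheel-and-axle MA = R/r = 40.5/7.4 = 5.473.
Lever MA = effort arm / load arm = 9.62/3.25 = 2.96.
Combined ideal MA = 5.473 × 2.96 = 16.2.
Effort = load / MA = 132 / 16.2 = 8.1481 kN.

8.15 kN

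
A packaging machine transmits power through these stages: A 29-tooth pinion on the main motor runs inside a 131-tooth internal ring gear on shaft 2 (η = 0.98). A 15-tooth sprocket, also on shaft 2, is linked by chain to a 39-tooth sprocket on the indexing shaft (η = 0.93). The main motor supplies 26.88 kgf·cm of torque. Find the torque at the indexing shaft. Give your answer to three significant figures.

288 kgf·cm

After the internal gear (131/29): 26.88 × 4.5172 × 0.98 = 118.99 kgf·cm
After the chain (39/15): 118.99 × 2.6 × 0.93 = 287.73 kgf·cm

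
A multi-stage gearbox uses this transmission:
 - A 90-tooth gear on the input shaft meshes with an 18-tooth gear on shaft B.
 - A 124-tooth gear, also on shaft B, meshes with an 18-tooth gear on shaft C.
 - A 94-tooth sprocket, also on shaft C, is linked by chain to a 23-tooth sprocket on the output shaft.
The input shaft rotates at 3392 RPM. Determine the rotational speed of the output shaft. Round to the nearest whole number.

477502 RPM

gear mesh 18/90 = 0.2 → 3392/0.2 = 16960 RPM
gear mesh 18/124 = 0.14516 → 16960/0.14516 = 1.1684e+05 RPM
chain 23/94 = 0.24468 → 1.1684e+05/0.24468 = 4.775e+05 RPM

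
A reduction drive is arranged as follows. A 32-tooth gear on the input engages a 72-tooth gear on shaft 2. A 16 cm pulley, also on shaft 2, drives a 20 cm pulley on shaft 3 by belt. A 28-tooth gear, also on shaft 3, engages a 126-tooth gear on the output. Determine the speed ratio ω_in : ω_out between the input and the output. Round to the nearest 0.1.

12.7

Each stage contributes driven/driver: gear mesh 72/32 = 2.25, belt 20/16 = 1.25, gear mesh 126/28 = 4.5.
Overall: 2.25 × 1.25 × 4.5 = 12.656.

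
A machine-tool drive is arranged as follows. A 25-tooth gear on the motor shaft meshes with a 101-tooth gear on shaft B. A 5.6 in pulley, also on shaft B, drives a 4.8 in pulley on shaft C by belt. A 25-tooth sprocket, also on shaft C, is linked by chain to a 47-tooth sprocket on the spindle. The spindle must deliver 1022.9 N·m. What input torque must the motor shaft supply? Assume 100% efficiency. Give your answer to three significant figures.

157 N·m

Overall ratio R = 4.04 × 0.85714 × 1.88 = 6.5102.
Input torque = output torque / R = 1022.9 / 6.5102 = 157.12 N·m.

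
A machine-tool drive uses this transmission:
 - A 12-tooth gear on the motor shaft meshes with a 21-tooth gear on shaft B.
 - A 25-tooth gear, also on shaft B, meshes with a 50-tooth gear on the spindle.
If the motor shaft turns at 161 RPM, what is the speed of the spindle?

46 RPM

gear mesh 21/12 = 1.75 → 161/1.75 = 92 RPM
gear mesh 50/25 = 2 → 92/2 = 46 RPM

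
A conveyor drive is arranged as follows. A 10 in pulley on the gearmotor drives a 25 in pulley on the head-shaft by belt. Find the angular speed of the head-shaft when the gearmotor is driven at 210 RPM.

belt 25/10 = 2.5 → 210/2.5 = 84 RPM

84 RPM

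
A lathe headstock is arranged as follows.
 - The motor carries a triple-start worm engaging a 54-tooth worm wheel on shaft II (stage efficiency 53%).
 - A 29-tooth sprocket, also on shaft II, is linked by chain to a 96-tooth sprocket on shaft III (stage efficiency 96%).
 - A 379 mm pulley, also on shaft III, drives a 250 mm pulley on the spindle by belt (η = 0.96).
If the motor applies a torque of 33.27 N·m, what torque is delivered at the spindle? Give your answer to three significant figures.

639 N·m

After the worm (54/3): 33.27 × 18 × 0.53 = 317.4 N·m
After the chain (96/29): 317.4 × 3.3103 × 0.96 = 1008.7 N·m
After the belt (250/379): 1008.7 × 0.65963 × 0.96 = 638.73 N·m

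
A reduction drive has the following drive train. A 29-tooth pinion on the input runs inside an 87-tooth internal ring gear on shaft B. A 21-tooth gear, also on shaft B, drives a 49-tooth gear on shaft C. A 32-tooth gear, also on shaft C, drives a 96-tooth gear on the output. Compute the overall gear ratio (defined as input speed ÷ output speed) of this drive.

21

Each stage contributes driven/driver: internal gear 87/29 = 3, gear mesh 49/21 = 2.3333, gear mesh 96/32 = 3.
Overall: 3 × 2.3333 × 3 = 21.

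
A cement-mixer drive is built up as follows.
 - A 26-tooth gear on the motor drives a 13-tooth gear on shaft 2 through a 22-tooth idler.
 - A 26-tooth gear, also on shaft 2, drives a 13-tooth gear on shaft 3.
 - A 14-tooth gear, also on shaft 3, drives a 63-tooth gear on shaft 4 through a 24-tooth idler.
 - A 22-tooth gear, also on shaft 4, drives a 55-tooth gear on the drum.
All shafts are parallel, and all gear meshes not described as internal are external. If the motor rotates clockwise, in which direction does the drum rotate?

the motor → shaft 2: driver → idler → driven is 2 external meshes, 2 reversals → CW.
shaft 2 → shaft 3: external mesh, 1 reversal → CCW.
shaft 3 → shaft 4: driver → idler → driven is 2 external meshes, 2 reversals → CCW.
shaft 4 → the drum: external mesh, 1 reversal → CW.
6 reversals in total — an even number — so the drum turns the same way as the motor.

clockwise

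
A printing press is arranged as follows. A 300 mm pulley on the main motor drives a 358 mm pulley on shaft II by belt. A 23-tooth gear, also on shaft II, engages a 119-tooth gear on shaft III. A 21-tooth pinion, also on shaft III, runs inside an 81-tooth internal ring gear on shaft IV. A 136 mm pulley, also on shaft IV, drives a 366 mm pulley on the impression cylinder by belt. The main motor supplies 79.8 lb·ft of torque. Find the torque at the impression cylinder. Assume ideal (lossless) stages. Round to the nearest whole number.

5114 lb·ft

belt 358/300 = 1.1933 → τ = 79.8·1.1933 = 95.228 lb·ft
gear mesh 119/23 = 5.1739 → τ = 95.228·5.1739 = 492.7 lb·ft
internal gear 81/21 = 3.8571 → τ = 492.7·3.8571 = 1900.4 lb·ft
belt 366/136 = 2.6912 → τ = 1900.4·2.6912 = 5114.4 lb·ft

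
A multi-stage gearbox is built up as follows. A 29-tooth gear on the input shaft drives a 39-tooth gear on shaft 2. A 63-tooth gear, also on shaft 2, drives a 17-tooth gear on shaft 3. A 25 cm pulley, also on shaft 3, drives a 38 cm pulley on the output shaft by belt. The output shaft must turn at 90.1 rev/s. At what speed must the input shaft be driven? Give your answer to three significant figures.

Overall ratio R = 1.3448 × 0.26984 × 1.52 = 0.55159.
Required input speed = output speed × R = 90.1 × 0.55159 = 49.699 rev/s.

49.7 rev/s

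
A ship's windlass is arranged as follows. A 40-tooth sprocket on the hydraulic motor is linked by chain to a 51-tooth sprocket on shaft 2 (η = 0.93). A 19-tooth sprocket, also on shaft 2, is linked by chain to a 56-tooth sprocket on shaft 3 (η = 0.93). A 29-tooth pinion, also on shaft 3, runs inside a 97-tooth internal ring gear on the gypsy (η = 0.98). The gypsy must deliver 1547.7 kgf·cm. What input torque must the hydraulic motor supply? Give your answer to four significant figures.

Overall ratio R = 1.275 × 2.9474 × 3.3448 = 12.57; overall efficiency η = 0.93 × 0.93 × 0.98 = 0.8476.
Input torque = output torque / (R × η) = 1547.7 / (12.57 × 0.8476) = 145.27 kgf·cm.

145.3 kgf·cm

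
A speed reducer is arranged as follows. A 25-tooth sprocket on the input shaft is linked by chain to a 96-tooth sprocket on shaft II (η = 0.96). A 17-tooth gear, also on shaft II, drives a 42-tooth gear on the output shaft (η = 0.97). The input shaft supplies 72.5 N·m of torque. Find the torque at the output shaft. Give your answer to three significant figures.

After the chain (96/25): 72.5 × 3.84 × 0.96 = 267.26 N·m
After the gear mesh (42/17): 267.26 × 2.4706 × 0.97 = 640.49 N·m

640 N·m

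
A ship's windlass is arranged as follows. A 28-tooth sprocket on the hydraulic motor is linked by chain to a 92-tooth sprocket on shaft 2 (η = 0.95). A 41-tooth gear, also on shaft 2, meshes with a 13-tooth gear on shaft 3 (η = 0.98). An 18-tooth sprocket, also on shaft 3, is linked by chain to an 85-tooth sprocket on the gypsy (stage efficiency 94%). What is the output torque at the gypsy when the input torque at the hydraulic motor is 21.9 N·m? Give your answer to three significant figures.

Chain: ratio = 92/28 = 3.2857; torque at shaft 2 = 21.9 × 3.2857 × 0.95 = 68.359 N·m.
Gear mesh: ratio = 13/41 = 0.31707; torque at shaft 3 = 68.359 × 0.31707 × 0.98 = 21.241 N·m.
Chain: ratio = 85/18 = 4.7222; torque at the gypsy = 21.241 × 4.7222 × 0.94 = 94.288 N·m.

94.3 N·m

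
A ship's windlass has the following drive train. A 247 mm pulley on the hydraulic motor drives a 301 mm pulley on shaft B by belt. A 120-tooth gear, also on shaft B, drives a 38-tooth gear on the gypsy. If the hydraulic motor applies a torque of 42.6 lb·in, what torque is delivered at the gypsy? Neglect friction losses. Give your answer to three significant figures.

16.4 lb·in

After the belt (301/247): 42.6 × 1.2186 = 51.913 lb·in
After the gear mesh (38/120): 51.913 × 0.31667 = 16.439 lb·in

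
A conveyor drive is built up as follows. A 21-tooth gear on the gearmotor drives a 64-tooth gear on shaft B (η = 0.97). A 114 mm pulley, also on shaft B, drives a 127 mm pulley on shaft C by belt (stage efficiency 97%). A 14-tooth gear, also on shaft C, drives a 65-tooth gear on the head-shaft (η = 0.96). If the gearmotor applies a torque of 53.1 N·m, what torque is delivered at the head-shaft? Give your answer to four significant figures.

756.1 N·m

After the gear mesh (64/21): 53.1 × 3.0476 × 0.97 = 156.97 N·m
After the belt (127/114): 156.97 × 1.114 × 0.97 = 169.63 N·m
After the gear mesh (65/14): 169.63 × 4.6429 × 0.96 = 756.06 N·m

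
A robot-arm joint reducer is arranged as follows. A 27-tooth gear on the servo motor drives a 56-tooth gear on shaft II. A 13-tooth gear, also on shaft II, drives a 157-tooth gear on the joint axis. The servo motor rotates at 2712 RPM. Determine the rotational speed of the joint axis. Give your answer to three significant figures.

gear mesh 56/27 = 2.0741 → 2712/2.0741 = 1307.6 RPM
gear mesh 157/13 = 12.077 → 1307.6/12.077 = 108.27 RPM

108 RPM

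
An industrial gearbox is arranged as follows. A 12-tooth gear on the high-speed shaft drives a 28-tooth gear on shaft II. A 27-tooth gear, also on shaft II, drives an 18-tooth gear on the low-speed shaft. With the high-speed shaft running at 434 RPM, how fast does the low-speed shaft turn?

279 RPM

Gear mesh: ratio = 28/12 = 2.3333, so shaft II turns at 434 / 2.3333 = 186 RPM.
Gear mesh: ratio = 18/27 = 0.66667, so the low-speed shaft turns at 186 / 0.66667 = 279 RPM.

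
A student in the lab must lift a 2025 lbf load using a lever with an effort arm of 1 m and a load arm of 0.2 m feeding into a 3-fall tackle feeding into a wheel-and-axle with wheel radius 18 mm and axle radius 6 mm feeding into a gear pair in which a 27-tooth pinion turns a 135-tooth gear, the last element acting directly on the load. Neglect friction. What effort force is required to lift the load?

9 lbf

Lever MA = effort arm / load arm = 1/0.2 = 5.
Block-and-tackle MA = number of supporting rope parts = 3.
Wheel-and-axle MA = R/r = 18/6 = 3.
Gear pair MA = 135/27 = 5.
Combined ideal MA = 5 × 3 × 3 × 5 = 225.
Effort = load / MA = 2025 / 225 = 9 lbf.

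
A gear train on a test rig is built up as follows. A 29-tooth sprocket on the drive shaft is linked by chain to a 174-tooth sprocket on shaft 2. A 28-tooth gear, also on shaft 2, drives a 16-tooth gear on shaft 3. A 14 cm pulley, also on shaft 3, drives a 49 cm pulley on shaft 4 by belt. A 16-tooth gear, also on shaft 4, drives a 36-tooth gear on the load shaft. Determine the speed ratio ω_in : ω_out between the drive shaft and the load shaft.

Each stage contributes driven/driver: chain 174/29 = 6, gear mesh 16/28 = 0.57143, belt 49/14 = 3.5, gear mesh 36/16 = 2.25.
Overall: 6 × 0.57143 × 3.5 × 2.25 = 27.

27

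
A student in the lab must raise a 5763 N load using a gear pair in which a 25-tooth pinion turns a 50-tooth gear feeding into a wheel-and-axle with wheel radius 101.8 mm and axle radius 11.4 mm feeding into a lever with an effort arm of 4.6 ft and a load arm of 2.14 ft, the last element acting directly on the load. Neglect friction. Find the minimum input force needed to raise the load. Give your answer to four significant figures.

Gear pair MA = 50/25 = 2.
Wheel-and-axle MA = R/r = 101.8/11.4 = 8.9298.
Lever MA = effort arm / load arm = 4.6/2.14 = 2.1495.
Combined ideal MA = 2 × 8.9298 × 2.1495 = 38.39.
Effort = load / MA = 5763 / 38.39 = 150.12 N.

150.1 N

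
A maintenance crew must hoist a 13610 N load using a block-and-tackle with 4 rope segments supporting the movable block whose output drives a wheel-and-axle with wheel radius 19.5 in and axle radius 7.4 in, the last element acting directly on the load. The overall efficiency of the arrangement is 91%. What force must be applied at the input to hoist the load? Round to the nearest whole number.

Block-and-tackle MA = number of supporting rope parts = 4.
Wheel-and-axle MA = R/r = 19.5/7.4 = 2.6351.
Combined ideal MA = 4 × 2.6351 = 10.541.
Actual MA = 10.541 × 0.91 = 9.5919.
Effort = load / actual MA = 13610 / 9.5919 = 1418.9 N.

1419 N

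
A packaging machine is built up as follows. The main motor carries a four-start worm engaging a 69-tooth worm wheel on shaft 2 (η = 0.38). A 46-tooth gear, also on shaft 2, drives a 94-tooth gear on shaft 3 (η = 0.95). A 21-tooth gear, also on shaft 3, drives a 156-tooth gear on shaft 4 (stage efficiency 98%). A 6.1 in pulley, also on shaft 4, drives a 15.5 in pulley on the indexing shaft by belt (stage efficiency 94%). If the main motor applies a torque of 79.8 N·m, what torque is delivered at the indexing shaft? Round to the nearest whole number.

17658 N·m

Worm: ratio = 69/4 = 17.25; torque at shaft 2 = 79.8 × 17.25 × 0.38 = 523.09 N·m.
Gear mesh: ratio = 94/46 = 2.0435; torque at shaft 3 = 523.09 × 2.0435 × 0.95 = 1015.5 N·m.
Gear mesh: ratio = 156/21 = 7.4286; torque at shaft 4 = 1015.5 × 7.4286 × 0.98 = 7392.7 N·m.
Belt: ratio = 15.5/6.1 = 2.541; torque at the indexing shaft = 7392.7 × 2.541 × 0.94 = 17658 N·m.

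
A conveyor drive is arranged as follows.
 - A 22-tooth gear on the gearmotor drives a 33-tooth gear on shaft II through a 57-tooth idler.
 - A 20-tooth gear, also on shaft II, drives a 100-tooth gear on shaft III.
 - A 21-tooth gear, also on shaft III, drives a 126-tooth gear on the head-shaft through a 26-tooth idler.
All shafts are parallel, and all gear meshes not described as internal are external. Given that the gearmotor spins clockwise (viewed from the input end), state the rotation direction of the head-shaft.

the gearmotor → shaft II: driver → idler → driven is 2 external meshes, 2 reversals → CW.
shaft II → shaft III: external mesh, 1 reversal → CCW.
shaft III → the head-shaft: driver → idler → driven is 2 external meshes, 2 reversals → CCW.
5 reversals in total — an odd number — so the head-shaft turns opposite to the gearmotor.

counterclockwise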